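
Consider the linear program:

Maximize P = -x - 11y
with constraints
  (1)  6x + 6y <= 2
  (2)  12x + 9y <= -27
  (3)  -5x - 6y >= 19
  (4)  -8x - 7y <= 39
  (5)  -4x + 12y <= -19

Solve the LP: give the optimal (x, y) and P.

x = 27/2, y = -21, maximum P = 435/2

Extreme points and P = -x - 11y:
  (1/3, -31/9) → P = 338/9
  (27/2, -21) → P = 435/2
  (-19/14, -57/28) → P = 95/4
  (-335/124, -77/31) → P = 3723/124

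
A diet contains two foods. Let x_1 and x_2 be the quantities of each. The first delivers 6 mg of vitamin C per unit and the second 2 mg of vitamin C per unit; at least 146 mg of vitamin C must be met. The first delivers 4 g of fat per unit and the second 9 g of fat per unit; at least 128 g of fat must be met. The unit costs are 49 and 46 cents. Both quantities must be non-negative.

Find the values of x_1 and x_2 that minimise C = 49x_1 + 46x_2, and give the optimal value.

x_1 = 23, x_2 = 4, minimum C = 1311

Extreme points and C = 49x_1 + 46x_2:
  (0, 73) → C = 3358
  (32, 0) → C = 1568
  (23, 4) → C = 1311
The feasible region is unbounded (it extends along (0, 1), (1, 0)), but C strictly increases along every unbounded feasible direction, so there is no improving ray and the minimum is attained at a vertex.

At the optimal vertex, 6x_1 + 2x_2 = 146 and 4x_1 + 9x_2 = 128.
Solving simultaneously gives x_1 = 23, x_2 = 4.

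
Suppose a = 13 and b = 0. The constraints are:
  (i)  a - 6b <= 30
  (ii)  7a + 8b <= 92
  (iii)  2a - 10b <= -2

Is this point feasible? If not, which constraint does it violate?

Constraint (iii): 2a - 10b = 26, which is not ≤ -2. All other constraints are satisfied.

not feasible — violates (iii)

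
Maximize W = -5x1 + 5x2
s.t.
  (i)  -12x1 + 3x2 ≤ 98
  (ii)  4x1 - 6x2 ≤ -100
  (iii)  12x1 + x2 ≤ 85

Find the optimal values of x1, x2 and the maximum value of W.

Feasible corners and W = -5x1 + 5x2:
  (-24/5, 202/15) → W = 274/3
  (157/48, 183/4) → W = 10195/48
  (205/38, 385/19) → W = 2825/38

The binding constraints are -12x1 + 3x2 = 98 and 12x1 + x2 = 85.
Solving simultaneously gives x1 = 157/48, x2 = 183/4.

x1 = 157/48, x2 = 183/4, maximum W = 10195/48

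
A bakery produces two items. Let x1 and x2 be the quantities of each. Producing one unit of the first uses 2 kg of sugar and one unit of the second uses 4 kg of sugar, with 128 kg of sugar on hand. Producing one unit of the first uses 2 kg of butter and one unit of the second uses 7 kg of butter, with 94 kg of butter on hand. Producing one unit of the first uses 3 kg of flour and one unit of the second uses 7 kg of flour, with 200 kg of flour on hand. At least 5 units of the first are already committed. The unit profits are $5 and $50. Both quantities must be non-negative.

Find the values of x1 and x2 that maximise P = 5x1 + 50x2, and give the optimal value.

x1 = 5, x2 = 12, maximum P = 625

Extreme points and P = 5x1 + 50x2:
  (47, 0) → P = 235
  (5, 0) → P = 25
  (5, 12) → P = 625

At the optimal vertex, 2x1 + 7x2 = 94 and x1 = 5.
Solving simultaneously gives x1 = 5, x2 = 12.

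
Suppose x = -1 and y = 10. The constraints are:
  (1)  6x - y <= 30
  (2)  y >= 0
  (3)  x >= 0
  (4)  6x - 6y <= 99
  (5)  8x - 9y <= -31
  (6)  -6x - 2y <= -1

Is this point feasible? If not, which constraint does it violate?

Constraint (3): x = -1, which is not ≥ 0. All other constraints are satisfied.

not feasible — violates (3)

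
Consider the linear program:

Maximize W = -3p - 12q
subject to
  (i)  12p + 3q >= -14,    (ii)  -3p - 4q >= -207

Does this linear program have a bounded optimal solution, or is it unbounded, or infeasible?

From the feasible point (-677/39, 842/13), moving in the direction (4, -3) keeps every constraint satisfied while W increases without bound.

unbounded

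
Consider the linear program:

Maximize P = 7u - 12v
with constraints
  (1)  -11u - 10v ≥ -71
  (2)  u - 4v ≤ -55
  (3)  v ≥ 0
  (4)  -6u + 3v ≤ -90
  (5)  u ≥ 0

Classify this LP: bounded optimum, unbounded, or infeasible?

The boundaries u - 4v = -55 and -6u + 3v = -90 meet at (25, 20), but that point violates -11u - 10v ≥ -71. Every candidate vertex is excluded by some other constraint, so the feasible region is empty.

infeasible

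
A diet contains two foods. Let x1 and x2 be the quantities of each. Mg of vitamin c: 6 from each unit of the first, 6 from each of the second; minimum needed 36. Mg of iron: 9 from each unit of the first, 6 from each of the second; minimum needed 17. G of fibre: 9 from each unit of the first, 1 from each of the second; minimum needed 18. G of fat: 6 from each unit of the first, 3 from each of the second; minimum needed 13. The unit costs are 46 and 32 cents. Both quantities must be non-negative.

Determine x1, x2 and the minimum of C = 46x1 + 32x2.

Feasible corners and C = 46x1 + 32x2:
  (0, 18) → C = 576
  (6, 0) → C = 276
  (3/2, 9/2) → C = 213
The feasible region is unbounded (it extends along (0, 1), (1, 0)), but C strictly increases along every unbounded feasible direction, so there is no improving ray and the minimum is attained at a vertex.

The optimum lies where 6x1 + 6x2 = 36 and 9x1 + x2 = 18.
Solving simultaneously gives x1 = 3/2, x2 = 9/2.

x1 = 3/2, x2 = 9/2, minimum C = 213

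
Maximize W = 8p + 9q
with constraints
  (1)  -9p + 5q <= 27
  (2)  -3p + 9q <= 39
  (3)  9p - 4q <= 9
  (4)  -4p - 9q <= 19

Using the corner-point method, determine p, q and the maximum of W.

p = 79/23, q = 126/23, maximum W = 1766/23

Feasible corners and W = 8p + 9q:
  (-8/11, 45/11) → W = 31
  (-338/101, -63/101) → W = -3271/101
  (79/23, 126/23) → W = 1766/23
  (5/97, -207/97) → W = -1823/97

The optimum lies where -3p + 9q = 39 and 9p - 4q = 9.
Solving simultaneously gives p = 79/23, q = 126/23.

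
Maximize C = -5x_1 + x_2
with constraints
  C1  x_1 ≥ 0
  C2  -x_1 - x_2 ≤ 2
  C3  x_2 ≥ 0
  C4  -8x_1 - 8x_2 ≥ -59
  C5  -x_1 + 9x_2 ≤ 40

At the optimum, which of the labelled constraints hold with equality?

C1 and C5

Extreme points and C = -5x_1 + x_2:
  (0, 0) → C = 0
  (0, 40/9) → C = 40/9
  (59/8, 0) → C = -295/8
  (211/80, 379/80) → C = -169/20

The maximum is at (0, 40/9). Substituting into each constraint, equality holds for C1 and C5; the remaining constraints have slack.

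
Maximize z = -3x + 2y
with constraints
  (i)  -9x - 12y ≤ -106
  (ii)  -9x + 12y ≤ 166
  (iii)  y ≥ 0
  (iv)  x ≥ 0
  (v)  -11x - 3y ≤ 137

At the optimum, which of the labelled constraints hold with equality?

(ii) and (iv)

Corner points and z = -3x + 2y:
  (106/9, 0) → z = -106/3
  (0, 53/6) → z = 53/3
  (0, 83/6) → z = 83/3
The feasible region is unbounded (it extends along (4, 3), (1, 0)), but z strictly decreases along every unbounded feasible direction, so there is no improving ray and the maximum is attained at a vertex.

The maximum is at (0, 83/6). Substituting into each constraint, equality holds for (ii) and (iv); the remaining constraints have slack.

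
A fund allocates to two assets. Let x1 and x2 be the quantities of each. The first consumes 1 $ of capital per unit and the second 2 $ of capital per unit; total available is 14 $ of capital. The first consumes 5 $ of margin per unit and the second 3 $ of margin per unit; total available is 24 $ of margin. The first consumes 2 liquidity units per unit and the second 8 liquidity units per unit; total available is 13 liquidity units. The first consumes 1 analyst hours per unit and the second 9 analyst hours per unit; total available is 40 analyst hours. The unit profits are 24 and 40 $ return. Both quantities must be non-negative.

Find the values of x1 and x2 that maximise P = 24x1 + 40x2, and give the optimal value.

x1 = 9/2, x2 = 1/2, maximum P = 128

The optimum lies where 5x1 + 3x2 = 24 and 2x1 + 8x2 = 13.
Solving simultaneously gives x1 = 9/2, x2 = 1/2.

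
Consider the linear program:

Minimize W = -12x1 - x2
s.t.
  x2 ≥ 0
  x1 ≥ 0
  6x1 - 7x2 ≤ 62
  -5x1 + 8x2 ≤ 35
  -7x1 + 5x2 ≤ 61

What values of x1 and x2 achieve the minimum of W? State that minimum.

x1 = 57, x2 = 40, minimum W = -724

Feasible corners and W = -12x1 - x2:
  (0, 0) → W = 0
  (31/3, 0) → W = -124
  (0, 35/8) → W = -35/8
  (57, 40) → W = -724

At the optimal vertex, 6x1 - 7x2 = 62 and -5x1 + 8x2 = 35.
Solving simultaneously gives x1 = 57, x2 = 40.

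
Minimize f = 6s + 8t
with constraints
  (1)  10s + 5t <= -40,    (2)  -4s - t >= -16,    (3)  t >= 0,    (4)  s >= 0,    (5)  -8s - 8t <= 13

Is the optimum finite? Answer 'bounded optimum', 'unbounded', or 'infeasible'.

infeasible

The boundaries 10s + 5t = -40 and -8s - 8t = 13 meet at (-51/8, 19/4), but that point violates s ≥ 0. Every candidate vertex is excluded by some other constraint, so the feasible region is empty.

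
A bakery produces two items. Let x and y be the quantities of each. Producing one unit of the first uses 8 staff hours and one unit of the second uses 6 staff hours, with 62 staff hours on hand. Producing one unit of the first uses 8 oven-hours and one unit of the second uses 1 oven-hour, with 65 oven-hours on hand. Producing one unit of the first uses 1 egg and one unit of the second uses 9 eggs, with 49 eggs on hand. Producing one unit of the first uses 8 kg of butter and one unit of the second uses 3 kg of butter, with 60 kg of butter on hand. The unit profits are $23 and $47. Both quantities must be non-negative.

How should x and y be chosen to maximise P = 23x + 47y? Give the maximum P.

x = 4, y = 5, maximum P = 327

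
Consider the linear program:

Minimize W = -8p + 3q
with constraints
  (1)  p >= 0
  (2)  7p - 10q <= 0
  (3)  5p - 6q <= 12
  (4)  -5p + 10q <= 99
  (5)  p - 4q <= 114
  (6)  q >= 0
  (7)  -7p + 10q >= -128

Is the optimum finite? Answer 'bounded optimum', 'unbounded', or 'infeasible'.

bounded optimum

Vertices and W = -8p + 3q:
  (0, 0) → W = 0
  (0, 99/10) → W = 297/10
  (15, 21/2) → W = -177/2
  (357/10, 111/4) → W = -4047/20
The feasible region has finitely many vertices and no improving ray; the minimum is -4047/20 at (357/10, 111/4).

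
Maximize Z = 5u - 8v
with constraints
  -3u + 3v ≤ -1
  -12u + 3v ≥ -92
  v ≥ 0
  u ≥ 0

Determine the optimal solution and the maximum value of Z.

u = 23/3, v = 0, maximum Z = 115/3

Vertices and Z = 5u - 8v:
  (91/9, 88/9) → Z = -83/3
  (1/3, 0) → Z = 5/3
  (23/3, 0) → Z = 115/3

The optimum lies where -12u + 3v = -92 and v = 0.
Solving simultaneously gives u = 23/3, v = 0.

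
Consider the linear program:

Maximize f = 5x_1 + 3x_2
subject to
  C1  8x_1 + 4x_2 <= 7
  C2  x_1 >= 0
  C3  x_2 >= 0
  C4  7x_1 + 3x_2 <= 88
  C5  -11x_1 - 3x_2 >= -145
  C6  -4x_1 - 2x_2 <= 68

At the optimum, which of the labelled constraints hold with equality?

C1 and C2

Extreme points and f = 5x_1 + 3x_2:
  (0, 7/4) → f = 21/4
  (7/8, 0) → f = 35/8
  (0, 0) → f = 0

The maximum is at (0, 7/4). Substituting into each constraint, equality holds for C1 and C2; the remaining constraints have slack.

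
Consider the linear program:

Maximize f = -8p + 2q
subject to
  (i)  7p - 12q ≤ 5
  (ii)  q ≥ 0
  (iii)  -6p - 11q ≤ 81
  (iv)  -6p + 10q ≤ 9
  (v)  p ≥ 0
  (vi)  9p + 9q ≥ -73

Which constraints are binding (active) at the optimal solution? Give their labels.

(iv) and (v)

Corner points and f = -8p + 2q:
  (5/7, 0) → f = -40/7
  (0, 0) → f = 0
  (0, 9/10) → f = 9/5
The feasible region is unbounded (it extends along (12, 7), (5, 3)), but f strictly decreases along every unbounded feasible direction, so there is no improving ray and the maximum is attained at a vertex.

The maximum is at (0, 9/10). Substituting into each constraint, equality holds for (iv) and (v); the remaining constraints have slack.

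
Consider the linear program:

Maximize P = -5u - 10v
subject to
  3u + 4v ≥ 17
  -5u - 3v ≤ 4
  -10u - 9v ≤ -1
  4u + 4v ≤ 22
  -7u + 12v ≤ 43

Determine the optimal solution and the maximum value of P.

Feasible corners and P = -5u - 10v:
  (5, 1/2) → P = -30
  (1/2, 31/8) → P = -165/4
  (23/19, 163/38) → P = -930/19

At the optimal vertex, 3u + 4v = 17 and 4u + 4v = 22.
Solving simultaneously gives u = 5, v = 1/2.

u = 5, v = 1/2, maximum P = -30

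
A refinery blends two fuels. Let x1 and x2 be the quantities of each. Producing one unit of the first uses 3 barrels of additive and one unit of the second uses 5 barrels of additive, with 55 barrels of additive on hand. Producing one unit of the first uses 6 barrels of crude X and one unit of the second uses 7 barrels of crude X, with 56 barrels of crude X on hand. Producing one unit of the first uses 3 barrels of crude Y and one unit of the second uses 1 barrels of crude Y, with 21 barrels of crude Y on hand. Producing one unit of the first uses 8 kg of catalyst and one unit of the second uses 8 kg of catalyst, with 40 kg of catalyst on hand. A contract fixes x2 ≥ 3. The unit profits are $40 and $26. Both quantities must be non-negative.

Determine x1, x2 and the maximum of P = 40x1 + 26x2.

x1 = 2, x2 = 3, maximum P = 158

Corner points and P = 40x1 + 26x2:
  (0, 5) → P = 130
  (0, 3) → P = 78
  (2, 3) → P = 158

At the optimal vertex, 8x1 + 8x2 = 40 and x2 = 3.
Solving simultaneously gives x1 = 2, x2 = 3.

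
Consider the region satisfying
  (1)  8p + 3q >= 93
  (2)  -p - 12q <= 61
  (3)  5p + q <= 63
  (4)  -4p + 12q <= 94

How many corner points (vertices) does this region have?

3

Pairwise boundary intersections that survive every other constraint:
  (96/7, -39/7)
  (139/18, 281/27)
  (331/32, 361/32)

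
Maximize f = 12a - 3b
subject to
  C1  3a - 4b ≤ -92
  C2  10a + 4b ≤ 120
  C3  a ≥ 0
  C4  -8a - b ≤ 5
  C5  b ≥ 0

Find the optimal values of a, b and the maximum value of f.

Extreme points and f = 12a - 3b:
  (28/13, 320/13) → f = -48
  (0, 23) → f = -69
  (0, 30) → f = -90

The optimum lies where 3a - 4b = -92 and 10a + 4b = 120.
Solving simultaneously gives a = 28/13, b = 320/13.

a = 28/13, b = 320/13, maximum f = -48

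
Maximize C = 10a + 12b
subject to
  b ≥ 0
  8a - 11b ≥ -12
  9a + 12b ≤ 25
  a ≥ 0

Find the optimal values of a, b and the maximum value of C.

a = 25/9, b = 0, maximum C = 250/9

Feasible corners and C = 10a + 12b:
  (25/9, 0) → C = 250/9
  (0, 0) → C = 0
  (131/195, 308/195) → C = 5006/195
  (0, 12/11) → C = 144/11

The optimum lies where b = 0 and 9a + 12b = 25.
Solving simultaneously gives a = 25/9, b = 0.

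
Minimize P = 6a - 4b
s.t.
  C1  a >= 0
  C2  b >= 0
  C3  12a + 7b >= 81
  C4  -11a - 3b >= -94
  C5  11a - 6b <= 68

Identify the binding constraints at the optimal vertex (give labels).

Extreme points and P = 6a - 4b:
  (0, 81/7) → P = -324/7
  (0, 94/3) → P = -376/3
  (962/149, 75/149) → P = 5472/149
  (256/33, 26/9) → P = 3464/99

The minimum is at (0, 94/3). Substituting into each constraint, equality holds for C1 and C4; the remaining constraints have slack.

C1 and C4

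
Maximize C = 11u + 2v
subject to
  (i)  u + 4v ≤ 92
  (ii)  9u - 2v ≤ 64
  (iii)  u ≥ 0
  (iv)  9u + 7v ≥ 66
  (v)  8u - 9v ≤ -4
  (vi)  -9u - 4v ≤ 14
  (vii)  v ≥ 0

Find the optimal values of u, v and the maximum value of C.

u = 220/19, v = 382/19, maximum C = 3184/19

Vertices and C = 11u + 2v:
  (220/19, 382/19) → C = 3184/19
  (0, 23) → C = 46
  (584/65, 548/65) → C = 1504/13
  (0, 66/7) → C = 132/7
  (566/137, 564/137) → C = 7354/137

The optimum lies where u + 4v = 92 and 9u - 2v = 64.
Solving simultaneously gives u = 220/19, v = 382/19.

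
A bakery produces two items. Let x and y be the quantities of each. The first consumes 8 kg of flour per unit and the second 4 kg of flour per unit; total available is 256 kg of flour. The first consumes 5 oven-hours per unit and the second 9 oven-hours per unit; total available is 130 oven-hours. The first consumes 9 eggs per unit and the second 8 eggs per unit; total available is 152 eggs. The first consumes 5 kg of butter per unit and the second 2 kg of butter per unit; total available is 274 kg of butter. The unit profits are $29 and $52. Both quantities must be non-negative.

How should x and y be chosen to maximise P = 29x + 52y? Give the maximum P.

Feasible corners and P = 29x + 52y:
  (0, 0) → P = 0
  (0, 130/9) → P = 6760/9
  (152/9, 0) → P = 4408/9
  (8, 10) → P = 752

x = 8, y = 10, maximum P = 752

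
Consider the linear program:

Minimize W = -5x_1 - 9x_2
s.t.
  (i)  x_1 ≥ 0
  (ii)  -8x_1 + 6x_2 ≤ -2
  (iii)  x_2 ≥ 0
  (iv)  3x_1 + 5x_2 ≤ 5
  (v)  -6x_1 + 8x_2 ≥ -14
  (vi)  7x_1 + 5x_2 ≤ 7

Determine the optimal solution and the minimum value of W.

The optimum lies where -8x_1 + 6x_2 = -2 and 7x_1 + 5x_2 = 7.
Solving simultaneously gives x_1 = 26/41, x_2 = 21/41.

x_1 = 26/41, x_2 = 21/41, minimum W = -319/41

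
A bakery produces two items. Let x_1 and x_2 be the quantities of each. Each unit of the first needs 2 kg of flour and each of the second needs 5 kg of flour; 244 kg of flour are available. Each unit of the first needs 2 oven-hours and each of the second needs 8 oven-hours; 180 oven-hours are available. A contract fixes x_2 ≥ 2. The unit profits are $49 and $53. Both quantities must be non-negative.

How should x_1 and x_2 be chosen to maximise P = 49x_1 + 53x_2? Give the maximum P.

x_1 = 82, x_2 = 2, maximum P = 4124

Extreme points and P = 49x_1 + 53x_2:
  (0, 45/2) → P = 2385/2
  (0, 2) → P = 106
  (82, 2) → P = 4124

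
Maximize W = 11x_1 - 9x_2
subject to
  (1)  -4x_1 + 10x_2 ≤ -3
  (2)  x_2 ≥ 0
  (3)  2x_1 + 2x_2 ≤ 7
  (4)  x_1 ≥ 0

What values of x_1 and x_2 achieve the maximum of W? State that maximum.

x_1 = 7/2, x_2 = 0, maximum W = 77/2

The optimum lies where x_2 = 0 and 2x_1 + 2x_2 = 7.
Solving simultaneously gives x_1 = 7/2, x_2 = 0.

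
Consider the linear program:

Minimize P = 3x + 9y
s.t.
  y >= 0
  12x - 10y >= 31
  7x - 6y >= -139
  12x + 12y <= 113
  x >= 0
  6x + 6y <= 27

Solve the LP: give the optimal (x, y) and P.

x = 31/12, y = 0, minimum P = 31/4

Corner points and P = 3x + 9y:
  (31/12, 0) → P = 31/4
  (9/2, 0) → P = 27/2
  (38/11, 23/22) → P = 435/22

At the optimal vertex, y = 0 and 12x - 10y = 31.
Solving simultaneously gives x = 31/12, y = 0.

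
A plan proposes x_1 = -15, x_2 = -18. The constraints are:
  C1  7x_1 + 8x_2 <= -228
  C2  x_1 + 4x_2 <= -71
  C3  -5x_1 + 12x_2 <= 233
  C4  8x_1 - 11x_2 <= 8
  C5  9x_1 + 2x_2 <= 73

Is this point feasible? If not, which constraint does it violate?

not feasible — violates C4

Constraint C4: 8x_1 - 11x_2 = 78, which is not ≤ 8. All other constraints are satisfied.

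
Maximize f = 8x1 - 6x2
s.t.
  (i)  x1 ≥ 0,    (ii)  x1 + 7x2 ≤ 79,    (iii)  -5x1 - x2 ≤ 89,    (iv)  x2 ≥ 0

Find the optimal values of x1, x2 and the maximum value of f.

x1 = 79, x2 = 0, maximum f = 632

Vertices and f = 8x1 - 6x2:
  (0, 79/7) → f = -474/7
  (0, 0) → f = 0
  (79, 0) → f = 632

The optimum lies where x1 + 7x2 = 79 and x2 = 0.
Solving simultaneously gives x1 = 79, x2 = 0.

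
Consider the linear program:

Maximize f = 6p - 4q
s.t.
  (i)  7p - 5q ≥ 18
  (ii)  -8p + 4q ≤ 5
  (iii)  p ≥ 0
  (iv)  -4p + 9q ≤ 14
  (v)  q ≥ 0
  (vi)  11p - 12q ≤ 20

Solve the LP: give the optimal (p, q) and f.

p = 116/17, q = 78/17, maximum f = 384/17

Corner points and f = 6p - 4q:
  (232/43, 170/43) → f = 712/43
  (4, 2) → f = 16
  (116/17, 78/17) → f = 384/17

At the optimal vertex, -4p + 9q = 14 and 11p - 12q = 20.
Solving simultaneously gives p = 116/17, q = 78/17.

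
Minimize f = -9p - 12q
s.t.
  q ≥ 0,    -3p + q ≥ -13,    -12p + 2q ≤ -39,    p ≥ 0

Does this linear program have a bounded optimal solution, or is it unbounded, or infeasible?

From the feasible point (13/3, 0), moving in the direction (2, 12) keeps every constraint satisfied while f decreases without bound.

unbounded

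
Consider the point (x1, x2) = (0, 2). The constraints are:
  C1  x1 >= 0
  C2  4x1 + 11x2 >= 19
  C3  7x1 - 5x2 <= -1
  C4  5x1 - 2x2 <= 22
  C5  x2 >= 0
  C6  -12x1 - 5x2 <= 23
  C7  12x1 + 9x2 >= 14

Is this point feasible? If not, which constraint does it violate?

feasible

C1: 0 ≥ 0 ✓
C2: 22 ≥ 19 ✓
C3: -10 ≤ -1 ✓
C4: -4 ≤ 22 ✓
C5: 2 ≥ 0 ✓
C6: -10 ≤ 23 ✓
C7: 18 ≥ 14 ✓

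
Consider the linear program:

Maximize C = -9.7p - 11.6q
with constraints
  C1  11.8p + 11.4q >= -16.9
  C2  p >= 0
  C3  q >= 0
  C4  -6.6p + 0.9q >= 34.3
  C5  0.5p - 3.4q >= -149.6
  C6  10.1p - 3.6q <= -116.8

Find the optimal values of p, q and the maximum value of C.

Extreme points and C = -9.7p - 11.6q:
  (0, 343/9) → C = -19894/45
  (0, 44) → C = -2552/5
  (1802/2199, 97021/2199) → C = -1142923/2199

The binding constraints are p = 0 and -6.6p + 0.9q = 34.3.
Solving simultaneously gives p = 0, q = 343/9.

p = 0, q = 343/9, maximum C = -19894/45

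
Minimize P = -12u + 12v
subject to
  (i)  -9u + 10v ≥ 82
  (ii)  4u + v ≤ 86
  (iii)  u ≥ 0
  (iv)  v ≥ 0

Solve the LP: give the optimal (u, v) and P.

u = 778/49, v = 1102/49, minimum P = 3888/49

Extreme points and P = -12u + 12v:
  (778/49, 1102/49) → P = 3888/49
  (0, 41/5) → P = 492/5
  (0, 86) → P = 1032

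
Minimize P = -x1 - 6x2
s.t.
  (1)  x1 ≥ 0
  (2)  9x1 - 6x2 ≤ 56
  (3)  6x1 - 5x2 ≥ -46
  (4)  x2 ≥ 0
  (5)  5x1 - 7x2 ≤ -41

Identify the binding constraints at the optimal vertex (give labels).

(2) and (3)

Corner points and P = -x1 - 6x2:
  (0, 46/5) → P = -276/5
  (0, 41/7) → P = -246/7
  (556/9, 250/3) → P = -5056/9
  (58/3, 59/3) → P = -412/3

The minimum is at (556/9, 250/3). Substituting into each constraint, equality holds for (2) and (3); the remaining constraints have slack.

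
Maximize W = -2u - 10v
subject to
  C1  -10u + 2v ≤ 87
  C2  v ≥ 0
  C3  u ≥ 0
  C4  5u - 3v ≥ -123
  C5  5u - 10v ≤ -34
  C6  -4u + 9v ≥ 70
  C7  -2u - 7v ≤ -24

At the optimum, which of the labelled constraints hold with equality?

C3 and C6

Feasible corners and W = -2u - 10v:
  (0, 41) → W = -410
  (0, 70/9) → W = -700/9
  (394/5, 214/5) → W = -2928/5
The feasible region is unbounded (it extends along (2, 1), (3, 5)), but W strictly decreases along every unbounded feasible direction, so there is no improving ray and the maximum is attained at a vertex.

The maximum is at (0, 70/9). Substituting into each constraint, equality holds for C3 and C6; the remaining constraints have slack.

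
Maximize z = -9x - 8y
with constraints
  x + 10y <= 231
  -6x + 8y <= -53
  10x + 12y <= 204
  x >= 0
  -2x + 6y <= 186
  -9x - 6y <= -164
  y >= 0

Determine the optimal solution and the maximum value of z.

Extreme points and z = -9x - 8y:
  (31/2, 49/12) → z = -1033/6
  (102/5, 0) → z = -918/5
  (164/9, 0) → z = -164

At the optimal vertex, -9x - 6y = -164 and y = 0.
Solving simultaneously gives x = 164/9, y = 0.

x = 164/9, y = 0, maximum z = -164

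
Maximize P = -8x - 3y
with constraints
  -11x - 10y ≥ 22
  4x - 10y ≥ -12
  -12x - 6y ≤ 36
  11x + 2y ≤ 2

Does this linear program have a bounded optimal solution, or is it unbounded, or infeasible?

bounded optimum

Vertices and P = -8x - 3y:
  (-34/15, 22/75) → P = 1294/75
  (8/11, -3) → P = 35/11
  (-3, 0) → P = 24
  (2, -10) → P = 14
The feasible region has finitely many vertices and no improving ray; the maximum is 24 at (-3, 0).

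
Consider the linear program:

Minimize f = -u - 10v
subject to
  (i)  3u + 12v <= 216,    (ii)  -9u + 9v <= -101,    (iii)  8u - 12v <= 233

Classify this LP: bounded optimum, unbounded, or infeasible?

bounded optimum

Extreme points and f = -u - 10v:
  (1052/45, 547/45) → f = -2174/15
  (449/11, 343/44) → f = -2613/22
  (-295/12, -1289/36) → f = 13775/36
The feasible region has finitely many vertices and no improving ray; the minimum is -2174/15 at (1052/45, 547/45).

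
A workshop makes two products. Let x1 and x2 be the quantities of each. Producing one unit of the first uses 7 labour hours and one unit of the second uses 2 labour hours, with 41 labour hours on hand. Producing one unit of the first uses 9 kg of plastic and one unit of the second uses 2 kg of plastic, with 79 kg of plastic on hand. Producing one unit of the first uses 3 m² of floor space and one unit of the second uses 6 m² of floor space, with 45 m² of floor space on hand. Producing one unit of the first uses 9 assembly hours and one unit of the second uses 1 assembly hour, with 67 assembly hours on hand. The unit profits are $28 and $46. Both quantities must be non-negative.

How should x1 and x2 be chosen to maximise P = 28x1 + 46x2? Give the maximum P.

Vertices and P = 28x1 + 46x2:
  (0, 0) → P = 0
  (0, 15/2) → P = 345
  (41/7, 0) → P = 164
  (13/3, 16/3) → P = 1100/3

The binding constraints are 7x1 + 2x2 = 41 and 3x1 + 6x2 = 45.
Solving simultaneously gives x1 = 13/3, x2 = 16/3.

x1 = 13/3, x2 = 16/3, maximum P = 1100/3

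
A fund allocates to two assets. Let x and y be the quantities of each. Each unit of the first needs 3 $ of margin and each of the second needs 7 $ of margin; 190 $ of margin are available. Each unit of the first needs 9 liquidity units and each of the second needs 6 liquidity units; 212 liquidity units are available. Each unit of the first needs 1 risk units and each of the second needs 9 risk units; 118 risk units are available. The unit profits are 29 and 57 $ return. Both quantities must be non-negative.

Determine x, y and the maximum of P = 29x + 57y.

x = 16, y = 34/3, maximum P = 1110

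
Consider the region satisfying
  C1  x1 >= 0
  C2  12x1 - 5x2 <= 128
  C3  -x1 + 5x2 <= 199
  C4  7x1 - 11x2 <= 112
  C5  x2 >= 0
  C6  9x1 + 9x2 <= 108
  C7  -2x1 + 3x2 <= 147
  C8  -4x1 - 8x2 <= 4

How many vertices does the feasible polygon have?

4

Intersecting each pair of boundary lines and keeping only the points that satisfy every inequality leaves:
  (0, 0)
  (0, 12)
  (32/3, 0)
  (188/17, 16/17)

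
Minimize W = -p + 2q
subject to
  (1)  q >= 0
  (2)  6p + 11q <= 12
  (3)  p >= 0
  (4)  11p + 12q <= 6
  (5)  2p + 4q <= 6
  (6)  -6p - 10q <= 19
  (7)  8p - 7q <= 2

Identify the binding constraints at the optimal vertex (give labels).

Corner points and W = -p + 2q:
  (0, 0) → W = 0
  (1/4, 0) → W = -1/4
  (0, 1/2) → W = 1
  (66/173, 26/173) → W = -14/173

The minimum is at (1/4, 0). Substituting into each constraint, equality holds for (1) and (7); the remaining constraints have slack.

(1) and (7)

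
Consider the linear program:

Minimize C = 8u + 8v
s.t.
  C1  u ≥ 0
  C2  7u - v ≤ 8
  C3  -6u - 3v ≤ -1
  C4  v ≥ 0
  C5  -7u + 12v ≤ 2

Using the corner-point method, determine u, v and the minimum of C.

Extreme points and C = 8u + 8v:
  (8/7, 0) → C = 64/7
  (14/11, 10/11) → C = 192/11
  (1/6, 0) → C = 4/3
  (2/31, 19/93) → C = 200/93

The optimum lies where -6u - 3v = -1 and v = 0.
Solving simultaneously gives u = 1/6, v = 0.

u = 1/6, v = 0, minimum C = 4/3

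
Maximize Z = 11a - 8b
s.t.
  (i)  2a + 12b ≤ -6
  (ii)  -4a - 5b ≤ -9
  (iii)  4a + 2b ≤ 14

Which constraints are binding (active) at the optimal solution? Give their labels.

Extreme points and Z = 11a - 8b:
  (69/19, -21/19) → Z = 927/19
  (45/11, -13/11) → Z = 599/11
  (13/3, -5/3) → Z = 61

The maximum is at (13/3, -5/3). Substituting into each constraint, equality holds for (ii) and (iii); the remaining constraints have slack.

(ii) and (iii)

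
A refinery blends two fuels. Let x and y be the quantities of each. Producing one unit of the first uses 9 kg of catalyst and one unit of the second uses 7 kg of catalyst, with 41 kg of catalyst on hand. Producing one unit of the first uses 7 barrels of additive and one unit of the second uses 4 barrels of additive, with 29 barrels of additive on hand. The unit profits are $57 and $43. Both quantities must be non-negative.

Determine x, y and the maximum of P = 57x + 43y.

Vertices and P = 57x + 43y:
  (0, 0) → P = 0
  (0, 41/7) → P = 1763/7
  (29/7, 0) → P = 1653/7
  (3, 2) → P = 257

At the optimal vertex, 9x + 7y = 41 and 7x + 4y = 29.
Solving simultaneously gives x = 3, y = 2.

x = 3, y = 2, maximum P = 257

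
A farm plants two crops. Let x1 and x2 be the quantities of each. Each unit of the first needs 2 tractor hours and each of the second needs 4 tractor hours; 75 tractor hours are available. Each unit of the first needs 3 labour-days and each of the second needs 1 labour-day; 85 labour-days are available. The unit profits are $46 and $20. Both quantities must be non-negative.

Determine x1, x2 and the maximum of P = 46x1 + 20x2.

x1 = 53/2, x2 = 11/2, maximum P = 1329

Feasible corners and P = 46x1 + 20x2:
  (0, 0) → P = 0
  (0, 75/4) → P = 375
  (85/3, 0) → P = 3910/3
  (53/2, 11/2) → P = 1329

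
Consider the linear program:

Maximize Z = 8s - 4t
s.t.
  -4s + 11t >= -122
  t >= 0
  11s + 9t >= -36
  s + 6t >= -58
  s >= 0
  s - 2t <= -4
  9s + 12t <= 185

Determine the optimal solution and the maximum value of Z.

Extreme points and Z = 8s - 4t:
  (0, 2) → Z = -8
  (0, 185/12) → Z = -185/3
  (161/15, 221/30) → Z = 282/5

The binding constraints are s - 2t = -4 and 9s + 12t = 185.
Solving simultaneously gives s = 161/15, t = 221/30.

s = 161/15, t = 221/30, maximum Z = 282/5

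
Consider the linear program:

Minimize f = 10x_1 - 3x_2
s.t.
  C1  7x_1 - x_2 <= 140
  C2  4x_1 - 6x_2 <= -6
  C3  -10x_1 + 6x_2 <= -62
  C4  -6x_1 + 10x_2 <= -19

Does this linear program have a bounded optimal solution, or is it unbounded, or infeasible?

infeasible

The boundaries 7x_1 - x_2 = 140 and 4x_1 - 6x_2 = -6 meet at (423/19, 301/19), but that point violates -6x_1 + 10x_2 ≤ -19. Every candidate vertex is excluded by some other constraint, so the feasible region is empty.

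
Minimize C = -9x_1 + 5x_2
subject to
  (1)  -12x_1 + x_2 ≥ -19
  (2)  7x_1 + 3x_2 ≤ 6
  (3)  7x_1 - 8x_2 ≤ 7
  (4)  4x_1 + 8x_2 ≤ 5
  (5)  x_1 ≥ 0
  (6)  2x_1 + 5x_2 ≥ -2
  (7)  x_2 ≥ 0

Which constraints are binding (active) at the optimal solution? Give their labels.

Feasible corners and C = -9x_1 + 5x_2:
  (3/4, 1/4) → C = -11/2
  (6/7, 0) → C = -54/7
  (0, 5/8) → C = 25/8
  (0, 0) → C = 0

The minimum is at (6/7, 0). Substituting into each constraint, equality holds for (2) and (7); the remaining constraints have slack.

(2) and (7)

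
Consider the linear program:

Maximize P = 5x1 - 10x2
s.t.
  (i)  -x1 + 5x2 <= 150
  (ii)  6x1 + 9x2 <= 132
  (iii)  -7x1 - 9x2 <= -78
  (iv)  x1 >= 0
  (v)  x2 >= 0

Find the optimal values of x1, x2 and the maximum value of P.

Vertices and P = 5x1 - 10x2:
  (0, 44/3) → P = -440/3
  (22, 0) → P = 110
  (0, 26/3) → P = -260/3
  (78/7, 0) → P = 390/7

The optimum lies where 6x1 + 9x2 = 132 and x2 = 0.
Solving simultaneously gives x1 = 22, x2 = 0.

x1 = 22, x2 = 0, maximum P = 110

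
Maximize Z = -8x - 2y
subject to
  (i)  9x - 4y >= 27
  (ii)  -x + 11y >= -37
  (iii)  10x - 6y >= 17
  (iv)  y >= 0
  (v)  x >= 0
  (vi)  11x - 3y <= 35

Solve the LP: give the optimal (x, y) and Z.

Corner points and Z = -8x - 2y:
  (3, 0) → Z = -24
  (59/17, 18/17) → Z = -508/17
  (35/11, 0) → Z = -280/11

The binding constraints are 9x - 4y = 27 and y = 0.
Solving simultaneously gives x = 3, y = 0.

x = 3, y = 0, maximum Z = -24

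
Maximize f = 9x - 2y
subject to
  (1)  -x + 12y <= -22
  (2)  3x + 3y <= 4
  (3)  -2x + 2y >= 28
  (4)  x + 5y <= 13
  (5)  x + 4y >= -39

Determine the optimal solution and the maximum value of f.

x = -190/11, y = -36/11, maximum f = -1638/11

Extreme points and f = 9x - 2y:
  (-190/11, -36/11) → f = -1638/11
  (-95/4, -61/16) → f = -1649/8
  (-19, -5) → f = -161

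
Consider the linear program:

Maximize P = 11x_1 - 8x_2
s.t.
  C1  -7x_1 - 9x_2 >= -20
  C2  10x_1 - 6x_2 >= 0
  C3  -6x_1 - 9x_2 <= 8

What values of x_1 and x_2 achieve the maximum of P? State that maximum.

Corner points and P = 11x_1 - 8x_2:
  (10/11, 50/33) → P = -70/33
  (28, -176/9) → P = 4180/9
  (-8/21, -40/63) → P = 8/9

x_1 = 28, x_2 = -176/9, maximum P = 4180/9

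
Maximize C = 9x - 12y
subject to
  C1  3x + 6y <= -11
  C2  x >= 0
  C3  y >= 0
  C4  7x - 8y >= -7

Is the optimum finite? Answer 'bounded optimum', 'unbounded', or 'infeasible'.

The boundaries 3x + 6y = -11 and x = 0 meet at (0, -11/6), but that point violates y ≥ 0. Every candidate vertex is excluded by some other constraint, so the feasible region is empty.

infeasible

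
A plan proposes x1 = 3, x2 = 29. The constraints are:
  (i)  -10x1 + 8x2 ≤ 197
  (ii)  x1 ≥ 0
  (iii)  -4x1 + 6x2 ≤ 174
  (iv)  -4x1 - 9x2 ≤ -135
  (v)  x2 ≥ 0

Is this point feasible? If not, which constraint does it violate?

Constraint (i): -10x1 + 8x2 = 202, which is not ≤ 197. All other constraints are satisfied.

not feasible — violates (i)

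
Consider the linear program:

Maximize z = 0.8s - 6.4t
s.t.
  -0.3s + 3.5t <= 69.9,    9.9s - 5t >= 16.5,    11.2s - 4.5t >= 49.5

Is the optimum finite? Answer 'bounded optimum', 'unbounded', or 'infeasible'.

unbounded

From the feasible point (9756/757, 79773/3785), moving in the direction (-4.5, -11.2) keeps every constraint satisfied while z increases without bound.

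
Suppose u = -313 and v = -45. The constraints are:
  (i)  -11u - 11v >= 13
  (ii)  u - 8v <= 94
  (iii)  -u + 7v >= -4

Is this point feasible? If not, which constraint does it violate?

feasible

(i): 3938 ≥ 13 ✓
(ii): 47 ≤ 94 ✓
(iii): -2 ≥ -4 ✓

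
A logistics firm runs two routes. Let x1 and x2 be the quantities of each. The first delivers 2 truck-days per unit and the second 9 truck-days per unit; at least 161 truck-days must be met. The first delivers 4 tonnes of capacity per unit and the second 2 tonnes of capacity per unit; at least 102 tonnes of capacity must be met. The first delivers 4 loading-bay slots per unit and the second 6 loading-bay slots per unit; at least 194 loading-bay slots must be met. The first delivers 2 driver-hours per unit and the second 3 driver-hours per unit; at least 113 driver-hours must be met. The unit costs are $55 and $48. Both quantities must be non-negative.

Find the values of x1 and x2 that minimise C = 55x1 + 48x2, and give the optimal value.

x1 = 10, x2 = 31, minimum C = 2038

The feasible region is unbounded (it extends along (0, 1), (1, 0)), but C strictly increases along every unbounded feasible direction, so there is no improving ray and the minimum is attained at a vertex.

At the optimal vertex, 4x1 + 2x2 = 102 and 2x1 + 3x2 = 113.
Solving simultaneously gives x1 = 10, x2 = 31.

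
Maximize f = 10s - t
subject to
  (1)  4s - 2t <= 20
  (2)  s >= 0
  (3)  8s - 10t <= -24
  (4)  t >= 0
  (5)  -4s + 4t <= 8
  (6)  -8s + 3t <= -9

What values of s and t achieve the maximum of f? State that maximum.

s = 12, t = 14, maximum f = 106

Vertices and f = 10s - t:
  (31/3, 32/3) → f = 278/3
  (12, 14) → f = 106
  (81/28, 33/7) → f = 339/14
  (3, 5) → f = 25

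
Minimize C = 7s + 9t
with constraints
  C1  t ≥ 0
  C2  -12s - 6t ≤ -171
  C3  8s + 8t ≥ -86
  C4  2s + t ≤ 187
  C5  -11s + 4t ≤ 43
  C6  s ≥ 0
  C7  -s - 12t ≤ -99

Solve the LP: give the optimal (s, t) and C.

The binding constraints are -12s - 6t = -171 and -s - 12t = -99.
Solving simultaneously gives s = 243/23, t = 339/46.

s = 243/23, t = 339/46, minimum C = 6453/46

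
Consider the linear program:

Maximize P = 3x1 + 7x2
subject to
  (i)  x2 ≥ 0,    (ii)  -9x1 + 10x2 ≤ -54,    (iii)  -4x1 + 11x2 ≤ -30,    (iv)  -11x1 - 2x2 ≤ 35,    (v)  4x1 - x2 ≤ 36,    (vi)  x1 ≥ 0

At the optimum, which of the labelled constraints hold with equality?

Vertices and P = 3x1 + 7x2:
  (15/2, 0) → P = 45/2
  (9, 0) → P = 27
  (183/20, 3/5) → P = 633/20

The maximum is at (183/20, 3/5). Substituting into each constraint, equality holds for (iii) and (v); the remaining constraints have slack.

(iii) and (v)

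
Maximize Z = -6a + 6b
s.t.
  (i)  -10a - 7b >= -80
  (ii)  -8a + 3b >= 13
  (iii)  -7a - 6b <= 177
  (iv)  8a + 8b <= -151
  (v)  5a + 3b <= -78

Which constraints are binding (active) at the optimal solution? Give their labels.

Corner points and Z = -6a + 6b:
  (-203/23, -1325/69) → Z = -1432/23
  (-7, -43/3) → Z = -44
  (-255/4, 359/8) → Z = 2607/4
  (-171/16, -131/16) → Z = 15

The maximum is at (-255/4, 359/8). Substituting into each constraint, equality holds for (iii) and (iv); the remaining constraints have slack.

(iii) and (iv)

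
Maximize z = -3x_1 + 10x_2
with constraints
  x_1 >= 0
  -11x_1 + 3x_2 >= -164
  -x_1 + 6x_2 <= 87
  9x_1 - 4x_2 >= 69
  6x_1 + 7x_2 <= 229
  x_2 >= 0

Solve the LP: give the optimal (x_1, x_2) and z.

Feasible corners and z = -3x_1 + 10x_2:
  (367/19, 307/19) → z = 1969/19
  (164/11, 0) → z = -492/11
  (381/25, 426/25) → z = 3117/25
  (765/43, 751/43) → z = 5215/43
  (23/3, 0) → z = -23

The binding constraints are -x_1 + 6x_2 = 87 and 9x_1 - 4x_2 = 69.
Solving simultaneously gives x_1 = 381/25, x_2 = 426/25.

x_1 = 381/25, x_2 = 426/25, maximum z = 3117/25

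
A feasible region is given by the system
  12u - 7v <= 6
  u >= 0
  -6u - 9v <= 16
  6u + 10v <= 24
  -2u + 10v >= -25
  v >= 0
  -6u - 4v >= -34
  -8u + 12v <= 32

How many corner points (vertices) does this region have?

4

Of the 28 pairwise boundary intersections, those satisfying every inequality are:
  (38/27, 14/9)
  (1/2, 0)
  (0, 12/5)
  (0, 0)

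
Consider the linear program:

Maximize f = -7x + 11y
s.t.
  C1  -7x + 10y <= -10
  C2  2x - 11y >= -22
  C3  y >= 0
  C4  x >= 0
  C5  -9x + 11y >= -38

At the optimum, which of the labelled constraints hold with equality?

C1 and C2

Corner points and f = -7x + 11y:
  (110/19, 58/19) → f = -132/19
  (10/7, 0) → f = -10
  (60/7, 274/77) → f = -146/7
  (38/9, 0) → f = -266/9

The maximum is at (110/19, 58/19). Substituting into each constraint, equality holds for C1 and C2; the remaining constraints have slack.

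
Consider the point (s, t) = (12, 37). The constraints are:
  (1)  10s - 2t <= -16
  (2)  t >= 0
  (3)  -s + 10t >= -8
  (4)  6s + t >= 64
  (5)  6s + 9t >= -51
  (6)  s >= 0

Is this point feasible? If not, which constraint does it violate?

not feasible — violates (1)

Constraint (1): 10s - 2t = 46, which is not ≤ -16. All other constraints are satisfied.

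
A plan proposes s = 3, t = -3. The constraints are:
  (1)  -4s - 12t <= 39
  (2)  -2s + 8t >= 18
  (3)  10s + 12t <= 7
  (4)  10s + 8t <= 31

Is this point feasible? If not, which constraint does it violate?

Constraint (2): -2s + 8t = -30, which is not ≥ 18. All other constraints are satisfied.

not feasible — violates (2)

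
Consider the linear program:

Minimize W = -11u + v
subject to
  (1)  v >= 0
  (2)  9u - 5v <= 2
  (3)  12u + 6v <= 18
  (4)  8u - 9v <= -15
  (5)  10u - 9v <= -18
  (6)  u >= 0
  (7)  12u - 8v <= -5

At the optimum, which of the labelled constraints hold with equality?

(3) and (5)

Feasible corners and W = -11u + v:
  (9/28, 33/14) → W = -33/28
  (0, 3) → W = 3
  (0, 2) → W = 2

The minimum is at (9/28, 33/14). Substituting into each constraint, equality holds for (3) and (5); the remaining constraints have slack.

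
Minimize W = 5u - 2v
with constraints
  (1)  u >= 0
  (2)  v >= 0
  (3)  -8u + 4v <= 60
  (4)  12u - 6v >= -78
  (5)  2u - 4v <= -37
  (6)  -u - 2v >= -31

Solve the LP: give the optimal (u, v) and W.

u = 0, v = 13, minimum W = -26

Feasible corners and W = 5u - 2v:
  (0, 13) → W = -26
  (0, 37/4) → W = -37/2
  (1, 15) → W = -25
  (25/4, 99/8) → W = 13/2

The binding constraints are u = 0 and 12u - 6v = -78.
Solving simultaneously gives u = 0, v = 13.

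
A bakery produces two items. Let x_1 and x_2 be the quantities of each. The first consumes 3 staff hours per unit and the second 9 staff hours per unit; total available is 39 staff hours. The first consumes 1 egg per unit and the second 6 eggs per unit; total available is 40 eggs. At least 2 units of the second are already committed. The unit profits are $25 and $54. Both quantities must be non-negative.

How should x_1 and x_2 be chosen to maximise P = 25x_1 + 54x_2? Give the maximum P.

x_1 = 7, x_2 = 2, maximum P = 283

Extreme points and P = 25x_1 + 54x_2:
  (0, 13/3) → P = 234
  (0, 2) → P = 108
  (7, 2) → P = 283

The binding constraints are 3x_1 + 9x_2 = 39 and x_2 = 2.
Solving simultaneously gives x_1 = 7, x_2 = 2.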